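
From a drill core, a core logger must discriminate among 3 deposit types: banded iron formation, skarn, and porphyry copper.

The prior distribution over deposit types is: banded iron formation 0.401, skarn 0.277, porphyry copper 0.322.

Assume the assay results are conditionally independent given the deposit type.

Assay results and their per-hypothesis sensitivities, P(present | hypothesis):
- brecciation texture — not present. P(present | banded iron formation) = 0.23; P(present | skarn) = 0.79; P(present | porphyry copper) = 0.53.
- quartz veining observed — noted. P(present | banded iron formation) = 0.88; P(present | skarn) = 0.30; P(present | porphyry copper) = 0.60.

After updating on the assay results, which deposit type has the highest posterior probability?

banded iron formation

By Bayes' rule with conditional independence, the unnormalized weight for each hypothesis is prior × ∏ likelihoods (using 1 − P(present | H) for each absent assay result):
  banded iron formation: 0.401 × (1 − 0.23) × 0.88 = 0.27172
  skarn: 0.277 × (1 − 0.79) × 0.30 = 0.017451
  porphyry copper: 0.322 × (1 − 0.53) × 0.60 = 0.090804
Normalizing constant Z = 0.27172 + 0.017451 + 0.090804 = 0.37997.
P(banded iron formation | evidence) ≈ 0.27172 / 0.37997 ≈ 0.715
P(skarn | evidence) ≈ 0.017451 / 0.37997 ≈ 0.046
P(porphyry copper | evidence) ≈ 0.090804 / 0.37997 ≈ 0.239
The largest is 0.715, so banded iron formation is most probable.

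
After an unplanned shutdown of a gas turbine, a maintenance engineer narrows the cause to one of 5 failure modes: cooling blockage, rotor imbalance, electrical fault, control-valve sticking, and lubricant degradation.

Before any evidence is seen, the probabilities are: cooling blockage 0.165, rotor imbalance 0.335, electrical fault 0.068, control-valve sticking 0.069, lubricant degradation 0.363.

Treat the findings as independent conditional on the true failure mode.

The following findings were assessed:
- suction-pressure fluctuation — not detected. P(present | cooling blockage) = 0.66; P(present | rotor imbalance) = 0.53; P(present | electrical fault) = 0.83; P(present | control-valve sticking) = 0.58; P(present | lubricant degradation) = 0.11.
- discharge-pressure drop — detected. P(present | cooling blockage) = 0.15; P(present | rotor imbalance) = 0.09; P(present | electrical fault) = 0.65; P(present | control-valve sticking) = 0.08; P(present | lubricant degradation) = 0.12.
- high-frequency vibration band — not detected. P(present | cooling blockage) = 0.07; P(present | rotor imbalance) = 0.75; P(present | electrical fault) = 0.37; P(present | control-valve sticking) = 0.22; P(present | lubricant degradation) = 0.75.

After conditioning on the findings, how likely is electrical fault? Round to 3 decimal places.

Multiply each prior by the joint likelihood of the evidence pattern (using 1 − P(present | H) for each absent finding):
  cooling blockage: 0.165 × (1 − 0.66) × 0.15 × (1 − 0.07) = 0.0078259
  rotor imbalance: 0.335 × (1 − 0.53) × 0.09 × (1 − 0.75) = 0.0035426
  electrical fault: 0.068 × (1 − 0.83) × 0.65 × (1 − 0.37) = 0.0047338
  control-valve sticking: 0.069 × (1 − 0.58) × 0.08 × (1 − 0.22) = 0.0018084
  lubricant degradation: 0.363 × (1 − 0.11) × 0.12 × (1 − 0.75) = 0.0096921
Normalizing constant Z = 0.0078259 + 0.0035426 + 0.0047338 + 0.0018084 + 0.0096921 = 0.027603.
P(electrical fault | evidence) = 0.0047338 / 0.027603 ≈ 0.171.

0.171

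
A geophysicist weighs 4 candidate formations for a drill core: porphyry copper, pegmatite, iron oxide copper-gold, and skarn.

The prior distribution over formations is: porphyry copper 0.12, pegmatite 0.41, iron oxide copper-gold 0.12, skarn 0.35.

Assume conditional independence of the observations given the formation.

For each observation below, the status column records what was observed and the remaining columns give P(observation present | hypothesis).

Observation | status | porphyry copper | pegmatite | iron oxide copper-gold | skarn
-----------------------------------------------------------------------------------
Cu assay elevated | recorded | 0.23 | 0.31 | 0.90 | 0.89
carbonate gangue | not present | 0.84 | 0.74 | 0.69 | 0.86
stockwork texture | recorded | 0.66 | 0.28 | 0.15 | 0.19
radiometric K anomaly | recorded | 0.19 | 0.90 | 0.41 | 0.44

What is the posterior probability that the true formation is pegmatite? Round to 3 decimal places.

Multiply each prior by the joint likelihood of the evidence pattern (using 1 − P(present | H) for each absent observation):
  porphyry copper: 0.12 × 0.23 × (1 − 0.84) × 0.66 × 0.19 = 0.00055377
  pegmatite: 0.41 × 0.31 × (1 − 0.74) × 0.28 × 0.90 = 0.0083276
  iron oxide copper-gold: 0.12 × 0.90 × (1 − 0.69) × 0.15 × 0.41 = 0.002059
  skarn: 0.35 × 0.89 × (1 − 0.86) × 0.19 × 0.44 = 0.0036458
The unnormalized weights sum to 0.014586.
P(pegmatite | evidence) = 0.0083276 / 0.014586 ≈ 0.571.

0.571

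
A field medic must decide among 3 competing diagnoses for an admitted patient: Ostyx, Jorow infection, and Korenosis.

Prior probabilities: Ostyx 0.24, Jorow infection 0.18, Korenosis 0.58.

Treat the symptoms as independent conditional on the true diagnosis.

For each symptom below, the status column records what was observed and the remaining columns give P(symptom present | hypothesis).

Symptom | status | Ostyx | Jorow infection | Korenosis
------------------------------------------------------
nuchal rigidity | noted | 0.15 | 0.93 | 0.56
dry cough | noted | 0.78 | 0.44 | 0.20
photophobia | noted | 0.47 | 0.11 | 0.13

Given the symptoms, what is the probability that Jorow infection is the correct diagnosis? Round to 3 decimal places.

0.272

For each hypothesis, the unnormalized posterior weight is prior × product of the symptom likelihoods:
  Ostyx: 0.24 × 0.15 × 0.78 × 0.47 = 0.013198
  Jorow infection: 0.18 × 0.93 × 0.44 × 0.11 = 0.0081022
  Korenosis: 0.58 × 0.56 × 0.20 × 0.13 = 0.0084448
The unnormalized weights sum to 0.029745.
P(Jorow infection | evidence) = 0.0081022 / 0.029745 ≈ 0.272.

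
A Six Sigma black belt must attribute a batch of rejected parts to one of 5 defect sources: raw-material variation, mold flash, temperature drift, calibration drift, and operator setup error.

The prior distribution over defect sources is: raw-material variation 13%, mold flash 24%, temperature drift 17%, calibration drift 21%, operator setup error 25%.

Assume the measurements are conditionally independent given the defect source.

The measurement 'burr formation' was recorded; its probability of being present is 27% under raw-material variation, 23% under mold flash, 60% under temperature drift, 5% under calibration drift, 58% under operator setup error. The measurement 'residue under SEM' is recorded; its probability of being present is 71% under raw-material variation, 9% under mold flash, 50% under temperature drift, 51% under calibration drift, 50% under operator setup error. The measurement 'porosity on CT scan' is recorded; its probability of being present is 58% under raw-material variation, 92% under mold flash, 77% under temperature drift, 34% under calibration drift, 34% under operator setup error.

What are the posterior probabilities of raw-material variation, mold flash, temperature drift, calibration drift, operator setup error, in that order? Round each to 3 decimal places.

By Bayes' rule with conditional independence, the unnormalized weight for each hypothesis is prior × ∏ likelihoods:
  raw-material variation: 0.13 × 0.27 × 0.71 × 0.58 = 0.014454
  mold flash: 0.24 × 0.23 × 0.09 × 0.92 = 0.0045706
  temperature drift: 0.17 × 0.60 × 0.50 × 0.77 = 0.03927
  calibration drift: 0.21 × 0.05 × 0.51 × 0.34 = 0.0018207
  operator setup error: 0.25 × 0.58 × 0.50 × 0.34 = 0.02465
Marginal likelihood of the evidence = 0.084765.
P(raw-material variation | evidence) = 0.014454 / 0.084765 ≈ 0.171
P(mold flash | evidence) = 0.0045706 / 0.084765 ≈ 0.054
P(temperature drift | evidence) = 0.03927 / 0.084765 ≈ 0.463
P(calibration drift | evidence) = 0.0018207 / 0.084765 ≈ 0.021
P(operator setup error | evidence) = 0.02465 / 0.084765 ≈ 0.291

0.171, 0.054, 0.463, 0.021, 0.291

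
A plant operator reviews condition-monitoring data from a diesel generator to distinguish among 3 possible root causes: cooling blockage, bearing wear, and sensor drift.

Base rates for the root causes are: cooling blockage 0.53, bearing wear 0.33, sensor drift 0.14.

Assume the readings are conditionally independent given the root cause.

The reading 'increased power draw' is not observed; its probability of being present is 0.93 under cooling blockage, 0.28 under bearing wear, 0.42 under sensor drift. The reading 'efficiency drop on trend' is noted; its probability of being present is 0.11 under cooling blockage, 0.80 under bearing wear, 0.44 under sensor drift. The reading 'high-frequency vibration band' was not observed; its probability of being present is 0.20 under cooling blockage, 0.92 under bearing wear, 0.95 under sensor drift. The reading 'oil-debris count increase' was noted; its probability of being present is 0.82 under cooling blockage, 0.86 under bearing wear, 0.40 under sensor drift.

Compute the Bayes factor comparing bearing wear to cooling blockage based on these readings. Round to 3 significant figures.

Take the product of per-reading likelihoods under each hypothesis (using 1 − P(present | H) for each absent reading), then divide.
  bearing wear: (1 − 0.28) × 0.80 × (1 − 0.92) × 0.86 = 0.039629
  cooling blockage: (1 − 0.93) × 0.11 × (1 − 0.20) × 0.82 = 0.0050512
Bayes factor = 0.039629 / 0.0050512 ≈ 7.85

7.85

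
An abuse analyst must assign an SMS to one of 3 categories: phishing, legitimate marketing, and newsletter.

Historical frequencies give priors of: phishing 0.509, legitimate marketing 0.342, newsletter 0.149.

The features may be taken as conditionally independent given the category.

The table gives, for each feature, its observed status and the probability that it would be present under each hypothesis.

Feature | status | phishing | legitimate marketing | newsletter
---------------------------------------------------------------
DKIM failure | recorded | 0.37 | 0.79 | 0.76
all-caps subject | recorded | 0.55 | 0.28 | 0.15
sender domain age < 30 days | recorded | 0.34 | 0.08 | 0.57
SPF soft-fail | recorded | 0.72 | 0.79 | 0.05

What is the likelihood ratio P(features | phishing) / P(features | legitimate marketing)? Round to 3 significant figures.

The Bayes factor is the ratio of the joint likelihoods of the feature pattern under the two hypotheses.
  phishing: 0.37 × 0.55 × 0.34 × 0.72 = 0.049817
  legitimate marketing: 0.79 × 0.28 × 0.08 × 0.79 = 0.01398
Bayes factor = 0.049817 / 0.01398 ≈ 3.56

3.56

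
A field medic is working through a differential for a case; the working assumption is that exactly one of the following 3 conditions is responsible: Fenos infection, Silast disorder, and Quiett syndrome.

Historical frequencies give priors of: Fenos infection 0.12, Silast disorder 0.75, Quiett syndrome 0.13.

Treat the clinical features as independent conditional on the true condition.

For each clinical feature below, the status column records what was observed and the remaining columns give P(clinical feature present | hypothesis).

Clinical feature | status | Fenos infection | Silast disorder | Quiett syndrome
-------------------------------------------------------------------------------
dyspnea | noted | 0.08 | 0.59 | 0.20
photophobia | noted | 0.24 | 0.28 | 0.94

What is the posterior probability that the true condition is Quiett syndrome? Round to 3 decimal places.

0.162

For each hypothesis, the unnormalized posterior weight is prior × product of the clinical feature likelihoods:
  Fenos infection: 0.12 × 0.08 × 0.24 = 0.002304
  Silast disorder: 0.75 × 0.59 × 0.28 = 0.1239
  Quiett syndrome: 0.13 × 0.20 × 0.94 = 0.02444
The unnormalized weights sum to 0.15064.
P(Quiett syndrome | evidence) = 0.02444 / 0.15064 ≈ 0.162.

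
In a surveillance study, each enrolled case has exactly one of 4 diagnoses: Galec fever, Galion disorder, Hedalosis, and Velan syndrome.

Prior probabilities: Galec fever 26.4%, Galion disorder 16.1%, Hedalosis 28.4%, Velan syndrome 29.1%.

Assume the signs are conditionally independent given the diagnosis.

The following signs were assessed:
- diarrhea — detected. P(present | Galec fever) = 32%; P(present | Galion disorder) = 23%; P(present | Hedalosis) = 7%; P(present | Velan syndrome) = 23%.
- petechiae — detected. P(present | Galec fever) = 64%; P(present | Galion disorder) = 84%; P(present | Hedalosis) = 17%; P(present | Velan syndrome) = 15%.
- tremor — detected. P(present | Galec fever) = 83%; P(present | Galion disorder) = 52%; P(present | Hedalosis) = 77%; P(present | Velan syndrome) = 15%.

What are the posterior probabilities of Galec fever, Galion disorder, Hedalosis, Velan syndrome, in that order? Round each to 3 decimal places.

0.689, 0.248, 0.040, 0.023

For each hypothesis, the unnormalized posterior weight is prior × product of the sign likelihoods:
  Galec fever: 0.264 × 0.32 × 0.64 × 0.83 = 0.044876
  Galion disorder: 0.161 × 0.23 × 0.84 × 0.52 = 0.016175
  Hedalosis: 0.284 × 0.07 × 0.17 × 0.77 = 0.0026023
  Velan syndrome: 0.291 × 0.23 × 0.15 × 0.15 = 0.0015059
The unnormalized weights sum to 0.065159.
P(Galec fever | evidence) = 0.044876 / 0.065159 ≈ 0.689
P(Galion disorder | evidence) = 0.016175 / 0.065159 ≈ 0.248
P(Hedalosis | evidence) = 0.0026023 / 0.065159 ≈ 0.040
P(Velan syndrome | evidence) = 0.0015059 / 0.065159 ≈ 0.023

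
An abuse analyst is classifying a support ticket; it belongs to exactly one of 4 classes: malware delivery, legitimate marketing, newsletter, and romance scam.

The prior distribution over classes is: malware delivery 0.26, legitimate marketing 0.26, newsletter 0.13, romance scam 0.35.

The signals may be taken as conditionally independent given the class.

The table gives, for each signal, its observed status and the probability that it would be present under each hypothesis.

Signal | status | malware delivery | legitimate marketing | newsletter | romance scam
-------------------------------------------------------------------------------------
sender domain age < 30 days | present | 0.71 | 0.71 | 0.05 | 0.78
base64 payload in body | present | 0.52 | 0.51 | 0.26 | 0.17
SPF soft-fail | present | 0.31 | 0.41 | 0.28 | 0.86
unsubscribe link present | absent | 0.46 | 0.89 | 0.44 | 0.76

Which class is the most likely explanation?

By Bayes' rule with conditional independence, the unnormalized weight for each hypothesis is prior × ∏ likelihoods (using 1 − P(present | H) for each absent signal):
  malware delivery: 0.26 × 0.71 × 0.52 × 0.31 × (1 − 0.46) = 0.016069
  legitimate marketing: 0.26 × 0.71 × 0.51 × 0.41 × (1 − 0.89) = 0.004246
  newsletter: 0.13 × 0.05 × 0.26 × 0.28 × (1 − 0.44) = 0.00026499
  romance scam: 0.35 × 0.78 × 0.17 × 0.86 × (1 − 0.76) = 0.009579
Marginal likelihood of the evidence = 0.030159.
P(malware delivery | evidence) ≈ 0.016069 / 0.030159 ≈ 0.533
P(legitimate marketing | evidence) ≈ 0.004246 / 0.030159 ≈ 0.141
P(newsletter | evidence) ≈ 0.00026499 / 0.030159 ≈ 0.009
P(romance scam | evidence) ≈ 0.009579 / 0.030159 ≈ 0.318
The largest is 0.533, so malware delivery is most probable.

malware delivery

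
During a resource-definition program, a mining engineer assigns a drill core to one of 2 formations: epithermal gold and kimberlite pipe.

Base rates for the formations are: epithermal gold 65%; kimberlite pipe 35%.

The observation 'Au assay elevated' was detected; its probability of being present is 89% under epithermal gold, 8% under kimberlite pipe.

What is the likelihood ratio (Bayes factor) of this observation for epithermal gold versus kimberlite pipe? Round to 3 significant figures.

11.1

The Bayes factor is the ratio of the two likelihoods.
  epithermal gold: 0.89
  kimberlite pipe: 0.08
Bayes factor = 0.89 / 0.08 ≈ 11.1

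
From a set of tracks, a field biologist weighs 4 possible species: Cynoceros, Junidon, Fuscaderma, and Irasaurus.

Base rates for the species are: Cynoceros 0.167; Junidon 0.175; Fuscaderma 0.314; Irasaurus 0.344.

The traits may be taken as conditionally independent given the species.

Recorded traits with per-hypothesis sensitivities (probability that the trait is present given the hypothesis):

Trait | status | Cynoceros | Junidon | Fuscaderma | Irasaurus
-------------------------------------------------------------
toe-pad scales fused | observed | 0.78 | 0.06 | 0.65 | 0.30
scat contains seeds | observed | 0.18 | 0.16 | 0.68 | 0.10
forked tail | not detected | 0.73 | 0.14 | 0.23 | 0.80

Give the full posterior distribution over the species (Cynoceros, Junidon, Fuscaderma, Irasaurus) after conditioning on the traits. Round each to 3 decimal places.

0.054, 0.012, 0.916, 0.018

For each hypothesis, the unnormalized posterior weight is prior × product of the trait likelihoods (using 1 − P(present | H) for each absent trait):
  Cynoceros: 0.167 × 0.78 × 0.18 × (1 − 0.73) = 0.0063306
  Junidon: 0.175 × 0.06 × 0.16 × (1 − 0.14) = 0.0014448
  Fuscaderma: 0.314 × 0.65 × 0.68 × (1 − 0.23) = 0.10687
  Irasaurus: 0.344 × 0.30 × 0.10 × (1 − 0.80) = 0.002064
Normalizing constant Z = 0.0063306 + 0.0014448 + 0.10687 + 0.002064 = 0.11671.
P(Cynoceros | evidence) = 0.0063306 / 0.11671 ≈ 0.054
P(Junidon | evidence) = 0.0014448 / 0.11671 ≈ 0.012
P(Fuscaderma | evidence) = 0.10687 / 0.11671 ≈ 0.916
P(Irasaurus | evidence) = 0.002064 / 0.11671 ≈ 0.018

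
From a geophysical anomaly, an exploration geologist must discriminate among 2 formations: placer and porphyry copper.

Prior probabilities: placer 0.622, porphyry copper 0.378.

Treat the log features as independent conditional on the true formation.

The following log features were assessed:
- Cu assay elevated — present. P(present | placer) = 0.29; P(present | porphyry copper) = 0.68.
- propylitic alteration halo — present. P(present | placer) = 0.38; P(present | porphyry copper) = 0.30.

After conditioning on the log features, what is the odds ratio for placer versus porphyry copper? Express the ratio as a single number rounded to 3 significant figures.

The normalizing constant cancels in an odds ratio, so compute prior × likelihood for the two hypotheses only:
  placer: 0.622 × 0.29 × 0.38 = 0.068544
  porphyry copper: 0.378 × 0.68 × 0.30 = 0.077112
Posterior odds = 0.068544 / 0.077112 ≈ 0.889.

0.889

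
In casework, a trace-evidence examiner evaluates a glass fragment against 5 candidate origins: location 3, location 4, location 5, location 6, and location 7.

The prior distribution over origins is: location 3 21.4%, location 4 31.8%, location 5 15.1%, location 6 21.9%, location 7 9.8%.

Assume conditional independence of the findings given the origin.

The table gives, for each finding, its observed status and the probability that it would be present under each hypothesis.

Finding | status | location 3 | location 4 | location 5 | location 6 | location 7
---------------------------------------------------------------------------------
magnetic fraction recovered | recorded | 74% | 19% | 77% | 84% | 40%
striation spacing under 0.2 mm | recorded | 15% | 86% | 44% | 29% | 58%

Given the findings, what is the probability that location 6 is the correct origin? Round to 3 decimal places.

0.263

By Bayes' rule with conditional independence, the unnormalized weight for each hypothesis is prior × ∏ likelihoods:
  location 3: 0.214 × 0.74 × 0.15 = 0.023754
  location 4: 0.318 × 0.19 × 0.86 = 0.051961
  location 5: 0.151 × 0.77 × 0.44 = 0.051159
  location 6: 0.219 × 0.84 × 0.29 = 0.053348
  location 7: 0.098 × 0.40 × 0.58 = 0.022736
Marginal likelihood of the evidence = 0.20296.
P(location 6 | evidence) = 0.053348 / 0.20296 ≈ 0.263.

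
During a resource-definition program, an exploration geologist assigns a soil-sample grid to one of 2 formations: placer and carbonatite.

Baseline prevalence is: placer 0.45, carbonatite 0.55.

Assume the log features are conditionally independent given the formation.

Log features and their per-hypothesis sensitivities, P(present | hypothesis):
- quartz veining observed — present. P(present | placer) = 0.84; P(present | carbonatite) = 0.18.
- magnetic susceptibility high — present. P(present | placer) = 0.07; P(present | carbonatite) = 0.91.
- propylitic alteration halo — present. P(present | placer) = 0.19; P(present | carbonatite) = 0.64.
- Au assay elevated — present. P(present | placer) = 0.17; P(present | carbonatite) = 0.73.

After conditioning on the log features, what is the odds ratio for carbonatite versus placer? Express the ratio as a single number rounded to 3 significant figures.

Posterior odds equal prior odds times the likelihood ratio; only the two competing hypotheses matter.
  carbonatite: 0.55 × 0.18 × 0.91 × 0.64 × 0.73 = 0.04209
  placer: 0.45 × 0.84 × 0.07 × 0.19 × 0.17 = 0.00085466
Odds(carbonatite : placer) = 0.04209 / 0.00085466 ≈ 49.2.

49.2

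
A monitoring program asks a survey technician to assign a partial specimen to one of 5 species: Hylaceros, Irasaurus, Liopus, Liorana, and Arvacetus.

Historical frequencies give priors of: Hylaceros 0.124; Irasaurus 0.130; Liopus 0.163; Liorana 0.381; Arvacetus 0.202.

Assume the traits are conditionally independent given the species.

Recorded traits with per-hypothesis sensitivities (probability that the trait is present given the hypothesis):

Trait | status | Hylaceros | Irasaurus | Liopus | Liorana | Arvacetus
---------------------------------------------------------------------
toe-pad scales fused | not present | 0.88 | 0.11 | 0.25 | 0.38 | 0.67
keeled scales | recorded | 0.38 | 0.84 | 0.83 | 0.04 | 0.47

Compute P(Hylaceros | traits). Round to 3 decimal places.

By Bayes' rule with conditional independence, the unnormalized weight for each hypothesis is prior × ∏ likelihoods (using 1 − P(present | H) for each absent trait):
  Hylaceros: 0.124 × (1 − 0.88) × 0.38 = 0.0056544
  Irasaurus: 0.130 × (1 − 0.11) × 0.84 = 0.097188
  Liopus: 0.163 × (1 − 0.25) × 0.83 = 0.10147
  Liorana: 0.381 × (1 − 0.38) × 0.04 = 0.0094488
  Arvacetus: 0.202 × (1 − 0.67) × 0.47 = 0.03133
The unnormalized weights sum to 0.24509.
P(Hylaceros | evidence) = 0.0056544 / 0.24509 ≈ 0.023.

0.023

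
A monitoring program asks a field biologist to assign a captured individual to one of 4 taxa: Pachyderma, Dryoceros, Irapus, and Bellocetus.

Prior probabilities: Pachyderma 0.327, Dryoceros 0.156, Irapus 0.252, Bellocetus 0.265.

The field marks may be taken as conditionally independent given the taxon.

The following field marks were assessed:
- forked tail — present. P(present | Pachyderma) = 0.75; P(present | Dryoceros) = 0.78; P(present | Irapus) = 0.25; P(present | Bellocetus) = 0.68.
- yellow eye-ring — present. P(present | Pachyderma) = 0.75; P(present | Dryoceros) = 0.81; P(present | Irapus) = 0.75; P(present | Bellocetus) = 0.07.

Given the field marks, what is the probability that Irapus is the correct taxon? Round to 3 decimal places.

Multiply each prior by the joint likelihood of the field mark pattern:
  Pachyderma: 0.327 × 0.75 × 0.75 = 0.18394
  Dryoceros: 0.156 × 0.78 × 0.81 = 0.098561
  Irapus: 0.252 × 0.25 × 0.75 = 0.04725
  Bellocetus: 0.265 × 0.68 × 0.07 = 0.012614
Marginal likelihood of the evidence = 0.34236.
P(Irapus | evidence) = 0.04725 / 0.34236 ≈ 0.138.

0.138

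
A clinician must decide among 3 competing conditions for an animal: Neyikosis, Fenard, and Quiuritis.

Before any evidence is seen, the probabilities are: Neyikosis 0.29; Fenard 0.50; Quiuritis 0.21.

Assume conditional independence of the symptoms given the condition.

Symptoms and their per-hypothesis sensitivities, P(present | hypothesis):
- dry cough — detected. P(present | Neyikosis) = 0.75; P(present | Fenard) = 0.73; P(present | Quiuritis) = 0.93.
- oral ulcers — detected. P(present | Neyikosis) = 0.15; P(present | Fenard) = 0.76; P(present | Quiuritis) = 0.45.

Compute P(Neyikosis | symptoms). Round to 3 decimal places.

0.082

For each hypothesis, the unnormalized posterior weight is prior × product of the symptom likelihoods:
  Neyikosis: 0.29 × 0.75 × 0.15 = 0.032625
  Fenard: 0.50 × 0.73 × 0.76 = 0.2774
  Quiuritis: 0.21 × 0.93 × 0.45 = 0.087885
Normalizing constant Z = 0.032625 + 0.2774 + 0.087885 = 0.39791.
P(Neyikosis | evidence) = 0.032625 / 0.39791 ≈ 0.082.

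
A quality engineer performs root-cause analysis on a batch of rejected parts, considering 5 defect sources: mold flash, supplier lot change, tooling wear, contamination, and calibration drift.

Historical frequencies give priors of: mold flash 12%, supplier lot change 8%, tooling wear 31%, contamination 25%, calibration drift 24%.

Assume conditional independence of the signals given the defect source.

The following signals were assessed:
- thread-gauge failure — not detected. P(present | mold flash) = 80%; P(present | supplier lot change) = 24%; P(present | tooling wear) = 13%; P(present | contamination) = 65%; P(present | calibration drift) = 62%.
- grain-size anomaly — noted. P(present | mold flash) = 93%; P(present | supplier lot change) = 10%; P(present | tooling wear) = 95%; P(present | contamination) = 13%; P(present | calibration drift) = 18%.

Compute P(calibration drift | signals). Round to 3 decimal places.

0.053

For each hypothesis, the unnormalized posterior weight is prior × product of the signal likelihoods (using 1 − P(present | H) for each absent signal):
  mold flash: 0.12 × (1 − 0.80) × 0.93 = 0.02232
  supplier lot change: 0.08 × (1 − 0.24) × 0.10 = 0.00608
  tooling wear: 0.31 × (1 − 0.13) × 0.95 = 0.25621
  contamination: 0.25 × (1 − 0.65) × 0.13 = 0.011375
  calibration drift: 0.24 × (1 − 0.62) × 0.18 = 0.016416
The unnormalized weights sum to 0.31241.
P(calibration drift | evidence) = 0.016416 / 0.31241 ≈ 0.053.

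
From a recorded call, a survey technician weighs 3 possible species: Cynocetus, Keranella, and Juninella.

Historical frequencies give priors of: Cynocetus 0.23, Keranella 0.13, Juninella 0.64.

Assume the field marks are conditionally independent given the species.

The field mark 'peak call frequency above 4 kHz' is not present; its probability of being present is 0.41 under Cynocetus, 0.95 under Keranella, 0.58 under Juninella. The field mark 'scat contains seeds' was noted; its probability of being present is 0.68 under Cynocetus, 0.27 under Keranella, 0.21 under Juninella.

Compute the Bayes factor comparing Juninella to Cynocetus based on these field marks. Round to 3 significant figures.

0.220

Take the product of per-field mark likelihoods under each hypothesis (using 1 − P(present | H) for each absent field mark), then divide.
  Juninella: (1 − 0.58) × 0.21 = 0.0882
  Cynocetus: (1 − 0.41) × 0.68 = 0.4012
Bayes factor = 0.0882 / 0.4012 ≈ 0.220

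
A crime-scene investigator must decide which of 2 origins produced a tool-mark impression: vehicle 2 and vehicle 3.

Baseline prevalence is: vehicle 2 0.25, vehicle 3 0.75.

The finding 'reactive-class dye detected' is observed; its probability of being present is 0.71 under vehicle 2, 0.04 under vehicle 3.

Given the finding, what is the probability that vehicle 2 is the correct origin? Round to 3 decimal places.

0.855

Multiply each prior by the likelihood of the finding:
  vehicle 2: 0.25 × 0.71 = 0.1775
  vehicle 3: 0.75 × 0.04 = 0.03
The unnormalized weights sum to 0.2075.
P(vehicle 2 | evidence) = 0.1775 / 0.2075 ≈ 0.855.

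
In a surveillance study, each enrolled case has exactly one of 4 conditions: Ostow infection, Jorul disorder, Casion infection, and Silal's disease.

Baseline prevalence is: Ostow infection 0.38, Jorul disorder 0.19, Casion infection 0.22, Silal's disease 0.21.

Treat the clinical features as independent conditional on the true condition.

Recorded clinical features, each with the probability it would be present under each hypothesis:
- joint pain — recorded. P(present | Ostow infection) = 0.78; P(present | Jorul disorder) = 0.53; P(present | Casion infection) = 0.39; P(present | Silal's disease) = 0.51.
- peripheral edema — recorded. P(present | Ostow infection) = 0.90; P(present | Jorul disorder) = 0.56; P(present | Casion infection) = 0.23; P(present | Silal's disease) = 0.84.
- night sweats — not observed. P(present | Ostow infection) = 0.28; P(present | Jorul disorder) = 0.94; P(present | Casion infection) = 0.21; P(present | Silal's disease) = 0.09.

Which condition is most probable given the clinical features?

By Bayes' rule with conditional independence, the unnormalized weight for each hypothesis is prior × ∏ likelihoods (using 1 − P(present | H) for each absent clinical feature):
  Ostow infection: 0.38 × 0.78 × 0.90 × (1 − 0.28) = 0.19207
  Jorul disorder: 0.19 × 0.53 × 0.56 × (1 − 0.94) = 0.0033835
  Casion infection: 0.22 × 0.39 × 0.23 × (1 − 0.21) = 0.01559
  Silal's disease: 0.21 × 0.51 × 0.84 × (1 − 0.09) = 0.081867
Normalizing constant Z = 0.19207 + 0.0033835 + 0.01559 + 0.081867 = 0.29291.
P(Ostow infection | evidence) ≈ 0.19207 / 0.29291 ≈ 0.656
P(Jorul disorder | evidence) ≈ 0.0033835 / 0.29291 ≈ 0.012
P(Casion infection | evidence) ≈ 0.01559 / 0.29291 ≈ 0.053
P(Silal's disease | evidence) ≈ 0.081867 / 0.29291 ≈ 0.279
The largest is 0.656, so Ostow infection is most probable.

Ostow infection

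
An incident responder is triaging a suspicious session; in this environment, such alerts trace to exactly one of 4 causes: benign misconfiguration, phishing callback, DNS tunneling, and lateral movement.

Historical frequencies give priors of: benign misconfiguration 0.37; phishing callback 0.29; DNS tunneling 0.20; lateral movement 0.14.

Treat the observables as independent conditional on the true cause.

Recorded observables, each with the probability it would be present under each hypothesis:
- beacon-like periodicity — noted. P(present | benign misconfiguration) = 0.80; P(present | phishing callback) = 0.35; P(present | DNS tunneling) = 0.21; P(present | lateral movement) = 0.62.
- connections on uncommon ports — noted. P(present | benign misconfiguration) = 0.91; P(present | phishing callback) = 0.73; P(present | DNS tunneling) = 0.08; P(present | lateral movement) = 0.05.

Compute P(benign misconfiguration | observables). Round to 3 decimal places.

By Bayes' rule with conditional independence, the unnormalized weight for each hypothesis is prior × ∏ likelihoods:
  benign misconfiguration: 0.37 × 0.80 × 0.91 = 0.26936
  phishing callback: 0.29 × 0.35 × 0.73 = 0.074095
  DNS tunneling: 0.20 × 0.21 × 0.08 = 0.00336
  lateral movement: 0.14 × 0.62 × 0.05 = 0.00434
Marginal likelihood of the evidence = 0.35115.
P(benign misconfiguration | evidence) = 0.26936 / 0.35115 ≈ 0.767.

0.767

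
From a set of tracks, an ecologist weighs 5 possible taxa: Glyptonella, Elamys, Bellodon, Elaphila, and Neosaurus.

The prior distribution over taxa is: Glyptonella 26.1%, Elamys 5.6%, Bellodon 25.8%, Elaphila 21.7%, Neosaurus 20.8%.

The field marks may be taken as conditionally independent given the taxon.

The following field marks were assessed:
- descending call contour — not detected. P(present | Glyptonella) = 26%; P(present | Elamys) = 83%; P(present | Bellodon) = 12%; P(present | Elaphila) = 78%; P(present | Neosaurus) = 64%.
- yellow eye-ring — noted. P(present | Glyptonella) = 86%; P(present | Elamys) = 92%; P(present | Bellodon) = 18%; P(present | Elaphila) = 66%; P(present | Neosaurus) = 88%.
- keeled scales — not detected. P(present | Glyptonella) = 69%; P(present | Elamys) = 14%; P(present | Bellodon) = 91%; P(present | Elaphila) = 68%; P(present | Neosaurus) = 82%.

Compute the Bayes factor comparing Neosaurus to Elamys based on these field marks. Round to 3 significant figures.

0.424

The Bayes factor is the ratio of the joint likelihoods of the field mark pattern under the two hypotheses (using 1 − P(present | H) for each absent field mark).
  Neosaurus: (1 − 0.64) × 0.88 × (1 − 0.82) = 0.057024
  Elamys: (1 − 0.83) × 0.92 × (1 − 0.14) = 0.1345
Bayes factor = 0.057024 / 0.1345 ≈ 0.424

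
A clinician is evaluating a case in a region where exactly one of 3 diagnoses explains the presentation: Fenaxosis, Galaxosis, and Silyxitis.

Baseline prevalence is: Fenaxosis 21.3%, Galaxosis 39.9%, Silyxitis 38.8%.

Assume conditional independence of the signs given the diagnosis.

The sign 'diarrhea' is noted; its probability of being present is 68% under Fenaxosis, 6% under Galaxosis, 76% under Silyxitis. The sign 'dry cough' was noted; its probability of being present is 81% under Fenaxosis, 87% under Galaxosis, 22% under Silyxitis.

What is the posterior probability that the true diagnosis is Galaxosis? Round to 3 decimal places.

For each hypothesis, the unnormalized posterior weight is prior × product of the sign likelihoods:
  Fenaxosis: 0.213 × 0.68 × 0.81 = 0.11732
  Galaxosis: 0.399 × 0.06 × 0.87 = 0.020828
  Silyxitis: 0.388 × 0.76 × 0.22 = 0.064874
Marginal likelihood of the evidence = 0.20302.
P(Galaxosis | evidence) = 0.020828 / 0.20302 ≈ 0.103.

0.103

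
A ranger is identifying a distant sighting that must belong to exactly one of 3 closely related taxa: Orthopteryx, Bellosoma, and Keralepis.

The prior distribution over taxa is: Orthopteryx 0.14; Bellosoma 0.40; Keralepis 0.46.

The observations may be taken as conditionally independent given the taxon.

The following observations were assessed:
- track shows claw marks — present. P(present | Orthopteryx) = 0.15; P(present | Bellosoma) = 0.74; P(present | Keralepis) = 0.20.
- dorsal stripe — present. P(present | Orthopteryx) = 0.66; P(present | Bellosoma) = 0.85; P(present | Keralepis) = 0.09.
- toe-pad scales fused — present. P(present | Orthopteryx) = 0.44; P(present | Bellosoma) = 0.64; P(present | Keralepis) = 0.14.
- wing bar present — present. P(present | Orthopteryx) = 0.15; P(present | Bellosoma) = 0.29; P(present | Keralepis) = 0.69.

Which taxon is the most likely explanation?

For each hypothesis, the unnormalized posterior weight is prior × product of the observation likelihoods:
  Orthopteryx: 0.14 × 0.15 × 0.66 × 0.44 × 0.15 = 0.00091476
  Bellosoma: 0.40 × 0.74 × 0.85 × 0.64 × 0.29 = 0.046697
  Keralepis: 0.46 × 0.20 × 0.09 × 0.14 × 0.69 = 0.00079985
The unnormalized weights sum to 0.048412.
P(Orthopteryx | evidence) ≈ 0.00091476 / 0.048412 ≈ 0.019
P(Bellosoma | evidence) ≈ 0.046697 / 0.048412 ≈ 0.965
P(Keralepis | evidence) ≈ 0.00079985 / 0.048412 ≈ 0.017
The largest is 0.965, so Bellosoma is most probable.

Bellosoma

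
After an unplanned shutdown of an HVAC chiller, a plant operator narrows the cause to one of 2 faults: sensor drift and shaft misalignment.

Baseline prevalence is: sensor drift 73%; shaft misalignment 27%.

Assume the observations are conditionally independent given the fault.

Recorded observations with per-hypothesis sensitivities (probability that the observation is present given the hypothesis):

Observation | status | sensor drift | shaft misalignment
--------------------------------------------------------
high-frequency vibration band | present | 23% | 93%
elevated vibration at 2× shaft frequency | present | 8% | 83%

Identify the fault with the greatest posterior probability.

shaft misalignment

By Bayes' rule with conditional independence, the unnormalized weight for each hypothesis is prior × ∏ likelihoods:
  sensor drift: 0.73 × 0.23 × 0.08 = 0.013432
  shaft misalignment: 0.27 × 0.93 × 0.83 = 0.20841
The unnormalized weights sum to 0.22185.
P(sensor drift | evidence) ≈ 0.013432 / 0.22185 ≈ 0.061
P(shaft misalignment | evidence) ≈ 0.20841 / 0.22185 ≈ 0.939
The largest is 0.939, so shaft misalignment is most probable.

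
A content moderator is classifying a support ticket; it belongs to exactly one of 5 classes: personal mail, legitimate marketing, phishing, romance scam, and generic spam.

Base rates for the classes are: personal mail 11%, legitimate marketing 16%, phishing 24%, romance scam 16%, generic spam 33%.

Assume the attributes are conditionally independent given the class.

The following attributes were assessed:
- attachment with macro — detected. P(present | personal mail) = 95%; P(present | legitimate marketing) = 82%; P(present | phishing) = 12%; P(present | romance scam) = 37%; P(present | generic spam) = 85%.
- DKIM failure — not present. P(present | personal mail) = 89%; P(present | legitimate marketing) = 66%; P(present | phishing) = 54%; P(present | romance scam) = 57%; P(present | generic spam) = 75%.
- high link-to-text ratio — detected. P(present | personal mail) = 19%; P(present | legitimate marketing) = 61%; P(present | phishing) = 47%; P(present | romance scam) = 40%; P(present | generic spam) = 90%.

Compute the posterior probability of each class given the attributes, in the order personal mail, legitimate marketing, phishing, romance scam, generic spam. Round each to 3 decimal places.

Multiply each prior by the joint likelihood of the attribute pattern (using 1 − P(present | H) for each absent attribute):
  personal mail: 0.11 × 0.95 × (1 − 0.89) × 0.19 = 0.002184
  legitimate marketing: 0.16 × 0.82 × (1 − 0.66) × 0.61 = 0.027211
  phishing: 0.24 × 0.12 × (1 − 0.54) × 0.47 = 0.0062266
  romance scam: 0.16 × 0.37 × (1 − 0.57) × 0.40 = 0.010182
  generic spam: 0.33 × 0.85 × (1 − 0.75) × 0.90 = 0.063113
Normalizing constant Z = 0.002184 + 0.027211 + 0.0062266 + 0.010182 + 0.063113 = 0.10892.
P(personal mail | evidence) = 0.002184 / 0.10892 ≈ 0.020
P(legitimate marketing | evidence) = 0.027211 / 0.10892 ≈ 0.250
P(phishing | evidence) = 0.0062266 / 0.10892 ≈ 0.057
P(romance scam | evidence) = 0.010182 / 0.10892 ≈ 0.093
P(generic spam | evidence) = 0.063113 / 0.10892 ≈ 0.579

0.020, 0.250, 0.057, 0.093, 0.579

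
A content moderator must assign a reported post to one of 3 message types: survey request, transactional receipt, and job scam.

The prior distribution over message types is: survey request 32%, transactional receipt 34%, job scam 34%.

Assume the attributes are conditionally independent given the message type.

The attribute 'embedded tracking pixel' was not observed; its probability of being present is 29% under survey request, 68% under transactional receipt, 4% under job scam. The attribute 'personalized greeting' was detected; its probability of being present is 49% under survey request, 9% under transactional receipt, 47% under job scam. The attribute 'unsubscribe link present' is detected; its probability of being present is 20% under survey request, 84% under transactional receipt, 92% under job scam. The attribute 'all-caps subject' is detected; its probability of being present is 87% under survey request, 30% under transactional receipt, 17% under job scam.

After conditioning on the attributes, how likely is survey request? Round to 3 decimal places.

0.423

For each hypothesis, the unnormalized posterior weight is prior × product of the attribute likelihoods (using 1 − P(present | H) for each absent attribute):
  survey request: 0.32 × (1 − 0.29) × 0.49 × 0.20 × 0.87 = 0.019371
  transactional receipt: 0.34 × (1 − 0.68) × 0.09 × 0.84 × 0.30 = 0.0024676
  job scam: 0.34 × (1 − 0.04) × 0.47 × 0.92 × 0.17 = 0.023993
Marginal likelihood of the evidence = 0.045832.
P(survey request | evidence) = 0.019371 / 0.045832 ≈ 0.423.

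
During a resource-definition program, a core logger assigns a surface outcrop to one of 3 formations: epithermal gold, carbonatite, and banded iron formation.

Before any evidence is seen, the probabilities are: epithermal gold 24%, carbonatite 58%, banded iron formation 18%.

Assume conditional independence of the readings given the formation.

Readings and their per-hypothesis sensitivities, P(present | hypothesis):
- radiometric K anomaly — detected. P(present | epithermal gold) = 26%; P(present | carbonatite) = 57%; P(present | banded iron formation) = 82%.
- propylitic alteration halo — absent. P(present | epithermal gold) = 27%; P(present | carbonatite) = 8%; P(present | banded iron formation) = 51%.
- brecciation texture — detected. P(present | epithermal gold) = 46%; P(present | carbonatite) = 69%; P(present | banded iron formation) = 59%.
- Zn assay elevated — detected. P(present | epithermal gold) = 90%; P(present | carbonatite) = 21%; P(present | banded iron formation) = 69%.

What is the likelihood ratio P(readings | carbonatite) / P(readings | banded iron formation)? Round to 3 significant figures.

Joint likelihood of the reading pattern under each hypothesis (using 1 − P(present | H) for each absent reading):
  carbonatite: 0.57 × (1 − 0.08) × 0.69 × 0.21 = 0.075986
  banded iron formation: 0.82 × (1 − 0.51) × 0.59 × 0.69 = 0.16357
Bayes factor = 0.075986 / 0.16357 ≈ 0.465

0.465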